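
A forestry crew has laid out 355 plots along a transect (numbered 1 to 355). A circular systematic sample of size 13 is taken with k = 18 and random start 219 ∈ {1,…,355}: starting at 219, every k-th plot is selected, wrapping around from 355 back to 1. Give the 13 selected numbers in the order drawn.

219, 237, 255, 273, 291, 309, 327, 345, 8, 26, 44, 62, 80

Selection 1: 219
Selection 2: 219 + 18 = 237
Selection 3: 237 + 18 = 255
Selection 4: 255 + 18 = 273
Selection 5: 273 + 18 = 291
Selection 6: 291 + 18 = 309
Selection 7: 309 + 18 = 327
Selection 8: 327 + 18 = 345
Selection 9: 345 + 18 = 363 → 363 − 355 = 8
Selection 10: 8 + 18 = 26
Selection 11: 26 + 18 = 44
Selection 12: 44 + 18 = 62
Selection 13: 62 + 18 = 80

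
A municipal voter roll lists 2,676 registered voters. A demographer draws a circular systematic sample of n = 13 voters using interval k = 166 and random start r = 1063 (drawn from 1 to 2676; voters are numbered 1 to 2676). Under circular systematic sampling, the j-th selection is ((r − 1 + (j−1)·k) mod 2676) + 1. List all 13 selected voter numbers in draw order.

Selection 1: 1063
Selection 2: 1063 + 166 = 1229
Selection 3: 1229 + 166 = 1395
Selection 4: 1395 + 166 = 1561
Selection 5: 1561 + 166 = 1727
Selection 6: 1727 + 166 = 1893
Selection 7: 1893 + 166 = 2059
Selection 8: 2059 + 166 = 2225
Selection 9: 2225 + 166 = 2391
Selection 10: 2391 + 166 = 2557
Selection 11: 2557 + 166 = 2723 → 2723 − 2676 = 47
Selection 12: 47 + 166 = 213
Selection 13: 213 + 166 = 379

1063, 1229, 1395, 1561, 1727, 1893, 2059, 2225, 2391, 2557, 47, 213, 379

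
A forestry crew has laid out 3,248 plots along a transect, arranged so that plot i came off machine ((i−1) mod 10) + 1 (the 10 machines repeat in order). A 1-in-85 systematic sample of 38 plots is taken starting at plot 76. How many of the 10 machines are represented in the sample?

2

Consecutive selections differ by k = 85, so their machine numbers differ by 85 mod 10 = 5.
gcd(85, 10) = 5, so the sample visits 10/5 = 2 distinct residues mod 10.
Start 76 is machine 6; the machines hit are 1, 6.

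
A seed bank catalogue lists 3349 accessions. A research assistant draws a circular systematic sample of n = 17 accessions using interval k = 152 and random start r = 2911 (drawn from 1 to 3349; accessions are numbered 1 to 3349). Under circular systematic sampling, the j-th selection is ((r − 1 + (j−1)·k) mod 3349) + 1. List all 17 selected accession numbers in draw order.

2911, 3063, 3215, 18, 170, 322, 474, 626, 778, 930, 1082, 1234, 1386, 1538, 1690, 1842, 1994

Selection 1: 2911
Selection 2: 2911 + 152 = 3063
Selection 3: 3063 + 152 = 3215
Selection 4: 3215 + 152 = 3367 → 3367 − 3349 = 18
Selection 5: 18 + 152 = 170
Selection 6: 170 + 152 = 322
Selection 7: 322 + 152 = 474
Selection 8: 474 + 152 = 626
Selection 9: 626 + 152 = 778
Selection 10: 778 + 152 = 930
Selection 11: 930 + 152 = 1082
Selection 12: 1082 + 152 = 1234
Selection 13: 1234 + 152 = 1386
Selection 14: 1386 + 152 = 1538
Selection 15: 1538 + 152 = 1690
Selection 16: 1690 + 152 = 1842
Selection 17: 1842 + 152 = 1994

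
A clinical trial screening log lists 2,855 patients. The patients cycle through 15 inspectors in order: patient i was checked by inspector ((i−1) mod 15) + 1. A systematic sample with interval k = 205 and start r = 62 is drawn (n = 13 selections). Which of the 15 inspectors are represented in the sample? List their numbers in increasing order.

2, 7, 12

Consecutive selections differ by k = 205, so their inspector numbers differ by 205 mod 15 = 10.
gcd(205, 15) = 5, so the sample visits 15/5 = 3 distinct residues mod 15.
Start 62 is inspector 2; the inspectors hit are 2, 7, 12.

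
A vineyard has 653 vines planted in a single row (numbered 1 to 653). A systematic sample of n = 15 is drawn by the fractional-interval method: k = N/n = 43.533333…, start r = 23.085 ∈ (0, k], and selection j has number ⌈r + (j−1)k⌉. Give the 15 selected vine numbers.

24, 67, 111, 154, 198, 241, 285, 328, 372, 415, 459, 502, 546, 590, 633

j=1: r + 0k = 23.085 → ⌈·⌉ = 24
j=2: r + 1k = 66.618333… → ⌈·⌉ = 67
j=3: r + 2k = 110.151666… → ⌈·⌉ = 111
j=4: r + 3k = 153.685 → ⌈·⌉ = 154
j=5: r + 4k = 197.218333… → ⌈·⌉ = 198
j=6: r + 5k = 240.751666… → ⌈·⌉ = 241
j=7: r + 6k = 284.285 → ⌈·⌉ = 285
j=8: r + 7k = 327.818333… → ⌈·⌉ = 328
j=9: r + 8k = 371.351666… → ⌈·⌉ = 372
j=10: r + 9k = 414.885 → ⌈·⌉ = 415
j=11: r + 10k = 458.418333… → ⌈·⌉ = 459
j=12: r + 11k = 501.951666… → ⌈·⌉ = 502
j=13: r + 12k = 545.485 → ⌈·⌉ = 546
j=14: r + 13k = 589.018333… → ⌈·⌉ = 590
j=15: r + 14k = 632.551666… → ⌈·⌉ = 633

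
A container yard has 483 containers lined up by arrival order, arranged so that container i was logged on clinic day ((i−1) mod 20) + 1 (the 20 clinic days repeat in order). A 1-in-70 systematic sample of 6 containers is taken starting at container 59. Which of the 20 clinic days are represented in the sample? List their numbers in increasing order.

9, 19

Consecutive selections differ by k = 70, so their clinic day numbers differ by 70 mod 20 = 10.
gcd(70, 20) = 10, so the sample visits 20/10 = 2 distinct residues mod 20.
Start 59 is clinic day 19; the clinic days hit are 9, 19.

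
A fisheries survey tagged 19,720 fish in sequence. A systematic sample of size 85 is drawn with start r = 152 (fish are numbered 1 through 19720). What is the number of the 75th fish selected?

k = 19720/85 = 232
75th selection = r + (75−1)·k = 152 + 74×232 = 152 + 17168 = 17320

17320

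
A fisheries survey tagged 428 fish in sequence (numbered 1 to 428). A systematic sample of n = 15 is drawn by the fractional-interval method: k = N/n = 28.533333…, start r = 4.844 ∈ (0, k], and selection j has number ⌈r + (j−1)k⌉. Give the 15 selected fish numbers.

j=1: r + 0k = 4.844 → ⌈·⌉ = 5
j=2: r + 1k = 33.377333… → ⌈·⌉ = 34
j=3: r + 2k = 61.910666… → ⌈·⌉ = 62
j=4: r + 3k = 90.444 → ⌈·⌉ = 91
j=5: r + 4k = 118.977333… → ⌈·⌉ = 119
j=6: r + 5k = 147.510666… → ⌈·⌉ = 148
j=7: r + 6k = 176.044 → ⌈·⌉ = 177
j=8: r + 7k = 204.577333… → ⌈·⌉ = 205
j=9: r + 8k = 233.110666… → ⌈·⌉ = 234
j=10: r + 9k = 261.644 → ⌈·⌉ = 262
j=11: r + 10k = 290.177333… → ⌈·⌉ = 291
j=12: r + 11k = 318.710666… → ⌈·⌉ = 319
j=13: r + 12k = 347.244 → ⌈·⌉ = 348
j=14: r + 13k = 375.777333… → ⌈·⌉ = 376
j=15: r + 14k = 404.310666… → ⌈·⌉ = 405

5, 34, 62, 91, 119, 148, 177, 205, 234, 262, 291, 319, 348, 376, 405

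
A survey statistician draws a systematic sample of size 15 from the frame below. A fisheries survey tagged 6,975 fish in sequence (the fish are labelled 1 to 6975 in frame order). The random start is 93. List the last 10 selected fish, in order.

k = N/n = 6975/15 = 465
6th selection = 93 + 5×465 = 2418
7th: 2418 + 465 = 2883
8th: 2883 + 465 = 3348
9th: 3348 + 465 = 3813
10th: 3813 + 465 = 4278
11th: 4278 + 465 = 4743
12th: 4743 + 465 = 5208
13th: 5208 + 465 = 5673
14th: 5673 + 465 = 6138
15th: 6138 + 465 = 6603

2418, 2883, 3348, 3813, 4278, 4743, 5208, 5673, 6138, 6603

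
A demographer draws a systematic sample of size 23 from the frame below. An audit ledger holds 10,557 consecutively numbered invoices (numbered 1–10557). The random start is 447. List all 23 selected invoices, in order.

447, 906, 1365, 1824, 2283, 2742, 3201, 3660, 4119, 4578, 5037, 5496, 5955, 6414, 6873, 7332, 7791, 8250, 8709, 9168, 9627, 10086, 10545

k = N/n = 10557/23 = 459
invoice 1: 447
invoice 2: 447 + 459 = 906
invoice 3: 906 + 459 = 1365
invoice 4: 1365 + 459 = 1824
invoice 5: 1824 + 459 = 2283
invoice 6: 2283 + 459 = 2742
invoice 7: 2742 + 459 = 3201
invoice 8: 3201 + 459 = 3660
invoice 9: 3660 + 459 = 4119
invoice 10: 4119 + 459 = 4578
invoice 11: 4578 + 459 = 5037
invoice 12: 5037 + 459 = 5496
invoice 13: 5496 + 459 = 5955
invoice 14: 5955 + 459 = 6414
invoice 15: 6414 + 459 = 6873
invoice 16: 6873 + 459 = 7332
invoice 17: 7332 + 459 = 7791
invoice 18: 7791 + 459 = 8250
invoice 19: 8250 + 459 = 8709
invoice 20: 8709 + 459 = 9168
invoice 21: 9168 + 459 = 9627
invoice 22: 9627 + 459 = 10086
invoice 23: 10086 + 459 = 10545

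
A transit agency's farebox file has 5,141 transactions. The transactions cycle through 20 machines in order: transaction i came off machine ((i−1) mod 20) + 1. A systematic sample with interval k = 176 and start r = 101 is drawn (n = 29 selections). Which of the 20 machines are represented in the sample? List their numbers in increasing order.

1, 5, 9, 13, 17

Consecutive selections differ by k = 176, so their machine numbers differ by 176 mod 20 = 16.
gcd(176, 20) = 4, so the sample visits 20/4 = 5 distinct residues mod 20.
Start 101 is machine 1; the machines hit are 1, 5, 9, 13, 17.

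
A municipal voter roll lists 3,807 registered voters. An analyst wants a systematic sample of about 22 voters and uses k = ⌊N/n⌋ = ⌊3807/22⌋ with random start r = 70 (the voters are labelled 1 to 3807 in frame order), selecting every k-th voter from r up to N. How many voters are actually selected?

22

k = ⌊3807/22⌋ = 173
Achieved size = ⌊(3807 − 70)/173⌋ + 1 = ⌊3737/173⌋ + 1 = 21 + 1 = 22
(last selection: 70 + 21×173 = 3703 ≤ 3807; next would be 3876 > 3807)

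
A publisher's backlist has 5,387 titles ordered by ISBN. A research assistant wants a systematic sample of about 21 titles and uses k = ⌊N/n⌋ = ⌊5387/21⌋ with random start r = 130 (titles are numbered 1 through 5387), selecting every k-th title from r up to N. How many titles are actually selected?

k = ⌊5387/21⌋ = 256
Achieved size = ⌊(5387 − 130)/256⌋ + 1 = ⌊5257/256⌋ + 1 = 20 + 1 = 21
(last selection: 130 + 20×256 = 5250 ≤ 5387; next would be 5506 > 5387)

21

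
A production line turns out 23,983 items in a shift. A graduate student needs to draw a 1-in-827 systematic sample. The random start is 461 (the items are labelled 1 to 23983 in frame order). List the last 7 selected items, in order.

18655, 19482, 20309, 21136, 21963, 22790, 23617

23rd selection = 461 + 22×827 = 18655
24th: 18655 + 827 = 19482
25th: 19482 + 827 = 20309
26th: 20309 + 827 = 21136
27th: 21136 + 827 = 21963
28th: 21963 + 827 = 22790
29th: 22790 + 827 = 23617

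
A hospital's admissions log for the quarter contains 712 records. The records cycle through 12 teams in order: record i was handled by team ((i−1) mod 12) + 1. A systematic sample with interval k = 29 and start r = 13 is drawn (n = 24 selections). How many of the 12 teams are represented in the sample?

12

Consecutive selections differ by k = 29, so their team numbers differ by 29 mod 12 = 5.
gcd(29, 12) = 1, so the sample visits 12/1 = 12 distinct residues mod 12.
Start 13 is team 1; the teams hit are 1, 2, 3, 4, 5, 6, 7, 8, 9, 10, 11, 12.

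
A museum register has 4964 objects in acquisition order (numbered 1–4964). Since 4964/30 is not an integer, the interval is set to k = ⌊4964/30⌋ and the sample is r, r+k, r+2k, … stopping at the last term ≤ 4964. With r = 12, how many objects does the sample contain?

k = ⌊4964/30⌋ = 165
Achieved size = ⌊(4964 − 12)/165⌋ + 1 = ⌊4952/165⌋ + 1 = 30 + 1 = 31
(last selection: 12 + 30×165 = 4962 ≤ 4964; next would be 5127 > 4964)

31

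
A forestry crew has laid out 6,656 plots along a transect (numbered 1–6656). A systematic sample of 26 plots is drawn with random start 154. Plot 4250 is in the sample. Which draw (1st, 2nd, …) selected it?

k = 6656/26 = 256
position = (4250 − 154)/256 + 1 = 4096/256 + 1 = 16 + 1 = 17

17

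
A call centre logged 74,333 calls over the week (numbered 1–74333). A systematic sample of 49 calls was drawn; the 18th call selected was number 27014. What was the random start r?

1225

k = 74333/49 = 1517
r = 27014 − (18−1)×1517 = 27014 − 25789 = 1225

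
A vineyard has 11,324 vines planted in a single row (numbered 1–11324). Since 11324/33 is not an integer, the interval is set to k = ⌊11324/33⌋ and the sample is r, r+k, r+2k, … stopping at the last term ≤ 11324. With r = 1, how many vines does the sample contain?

34

k = ⌊11324/33⌋ = 343
Achieved size = ⌊(11324 − 1)/343⌋ + 1 = ⌊11323/343⌋ + 1 = 33 + 1 = 34
(last selection: 1 + 33×343 = 11320 ≤ 11324; next would be 11663 > 11324)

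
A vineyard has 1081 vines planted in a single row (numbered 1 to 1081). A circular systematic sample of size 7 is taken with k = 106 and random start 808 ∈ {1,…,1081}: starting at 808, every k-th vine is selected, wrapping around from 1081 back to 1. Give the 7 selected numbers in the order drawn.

808, 914, 1020, 45, 151, 257, 363

Selection 1: 808
Selection 2: 808 + 106 = 914
Selection 3: 914 + 106 = 1020
Selection 4: 1020 + 106 = 1126 → 1126 − 1081 = 45
Selection 5: 45 + 106 = 151
Selection 6: 151 + 106 = 257
Selection 7: 257 + 106 = 363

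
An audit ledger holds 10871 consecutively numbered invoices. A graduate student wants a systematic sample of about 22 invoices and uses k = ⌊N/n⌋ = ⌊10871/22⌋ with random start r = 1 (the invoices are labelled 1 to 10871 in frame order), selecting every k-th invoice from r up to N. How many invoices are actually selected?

23

k = ⌊10871/22⌋ = 494
Achieved size = ⌊(10871 − 1)/494⌋ + 1 = ⌊10870/494⌋ + 1 = 22 + 1 = 23
(last selection: 1 + 22×494 = 10869 ≤ 10871; next would be 11363 > 10871)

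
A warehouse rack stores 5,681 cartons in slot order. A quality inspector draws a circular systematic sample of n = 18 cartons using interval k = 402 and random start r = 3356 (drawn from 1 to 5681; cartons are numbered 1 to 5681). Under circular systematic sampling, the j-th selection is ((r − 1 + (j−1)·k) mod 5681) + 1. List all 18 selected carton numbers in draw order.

Selection 1: 3356
Selection 2: 3356 + 402 = 3758
Selection 3: 3758 + 402 = 4160
Selection 4: 4160 + 402 = 4562
Selection 5: 4562 + 402 = 4964
Selection 6: 4964 + 402 = 5366
Selection 7: 5366 + 402 = 5768 → 5768 − 5681 = 87
Selection 8: 87 + 402 = 489
Selection 9: 489 + 402 = 891
Selection 10: 891 + 402 = 1293
Selection 11: 1293 + 402 = 1695
Selection 12: 1695 + 402 = 2097
Selection 13: 2097 + 402 = 2499
Selection 14: 2499 + 402 = 2901
Selection 15: 2901 + 402 = 3303
Selection 16: 3303 + 402 = 3705
Selection 17: 3705 + 402 = 4107
Selection 18: 4107 + 402 = 4509

3356, 3758, 4160, 4562, 4964, 5366, 87, 489, 891, 1293, 1695, 2097, 2499, 2901, 3303, 3705, 4107, 4509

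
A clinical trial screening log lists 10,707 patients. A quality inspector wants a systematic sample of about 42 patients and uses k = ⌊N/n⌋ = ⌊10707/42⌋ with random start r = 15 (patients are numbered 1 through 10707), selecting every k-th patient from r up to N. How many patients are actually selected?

k = ⌊10707/42⌋ = 254
Achieved size = ⌊(10707 − 15)/254⌋ + 1 = ⌊10692/254⌋ + 1 = 42 + 1 = 43
(last selection: 15 + 42×254 = 10683 ≤ 10707; next would be 10937 > 10707)

43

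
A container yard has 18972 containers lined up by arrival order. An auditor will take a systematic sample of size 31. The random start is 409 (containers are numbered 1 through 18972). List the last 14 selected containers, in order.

10813, 11425, 12037, 12649, 13261, 13873, 14485, 15097, 15709, 16321, 16933, 17545, 18157, 18769

k = N/n = 18972/31 = 612
18th selection = 409 + 17×612 = 10813
19th: 10813 + 612 = 11425
20th: 11425 + 612 = 12037
21st: 12037 + 612 = 12649
22nd: 12649 + 612 = 13261
23rd: 13261 + 612 = 13873
24th: 13873 + 612 = 14485
25th: 14485 + 612 = 15097
26th: 15097 + 612 = 15709
27th: 15709 + 612 = 16321
28th: 16321 + 612 = 16933
29th: 16933 + 612 = 17545
30th: 17545 + 612 = 18157
31st: 18157 + 612 = 18769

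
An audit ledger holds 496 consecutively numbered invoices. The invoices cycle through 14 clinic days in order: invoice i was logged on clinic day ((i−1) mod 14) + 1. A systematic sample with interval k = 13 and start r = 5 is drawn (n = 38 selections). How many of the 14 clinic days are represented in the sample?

14

Consecutive selections differ by k = 13, so their clinic day numbers differ by 13 mod 14 = 13.
gcd(13, 14) = 1, so the sample visits 14/1 = 14 distinct residues mod 14.
Start 5 is clinic day 5; the clinic days hit are 1, 2, 3, 4, 5, 6, 7, 8, 9, 10, 11, 12, 13, 14.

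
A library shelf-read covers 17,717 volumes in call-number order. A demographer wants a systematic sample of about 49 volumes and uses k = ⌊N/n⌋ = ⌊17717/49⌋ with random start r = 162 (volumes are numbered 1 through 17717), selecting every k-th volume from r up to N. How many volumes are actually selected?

k = ⌊17717/49⌋ = 361
Achieved size = ⌊(17717 − 162)/361⌋ + 1 = ⌊17555/361⌋ + 1 = 48 + 1 = 49
(last selection: 162 + 48×361 = 17490 ≤ 17717; next would be 17851 > 17717)

49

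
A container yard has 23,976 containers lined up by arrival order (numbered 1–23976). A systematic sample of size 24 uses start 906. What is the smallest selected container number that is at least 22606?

22884

k = 23976/24 = 999
Steps past start: ⌈(22606 − 906)/999⌉ = ⌈21700/999⌉ = 22
Selected container: 906 + 22×999 = 22884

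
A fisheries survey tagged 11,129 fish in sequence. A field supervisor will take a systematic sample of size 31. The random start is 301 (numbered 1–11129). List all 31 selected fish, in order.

k = N/n = 11129/31 = 359
fish 1: 301
fish 2: 301 + 359 = 660
fish 3: 660 + 359 = 1019
fish 4: 1019 + 359 = 1378
fish 5: 1378 + 359 = 1737
fish 6: 1737 + 359 = 2096
fish 7: 2096 + 359 = 2455
fish 8: 2455 + 359 = 2814
fish 9: 2814 + 359 = 3173
fish 10: 3173 + 359 = 3532
fish 11: 3532 + 359 = 3891
fish 12: 3891 + 359 = 4250
fish 13: 4250 + 359 = 4609
fish 14: 4609 + 359 = 4968
fish 15: 4968 + 359 = 5327
fish 16: 5327 + 359 = 5686
fish 17: 5686 + 359 = 6045
fish 18: 6045 + 359 = 6404
fish 19: 6404 + 359 = 6763
fish 20: 6763 + 359 = 7122
fish 21: 7122 + 359 = 7481
fish 22: 7481 + 359 = 7840
fish 23: 7840 + 359 = 8199
fish 24: 8199 + 359 = 8558
fish 25: 8558 + 359 = 8917
fish 26: 8917 + 359 = 9276
fish 27: 9276 + 359 = 9635
fish 28: 9635 + 359 = 9994
fish 29: 9994 + 359 = 10353
fish 30: 10353 + 359 = 10712
fish 31: 10712 + 359 = 11071

301, 660, 1019, 1378, 1737, 2096, 2455, 2814, 3173, 3532, 3891, 4250, 4609, 4968, 5327, 5686, 6045, 6404, 6763, 7122, 7481, 7840, 8199, 8558, 8917, 9276, 9635, 9994, 10353, 10712, 11071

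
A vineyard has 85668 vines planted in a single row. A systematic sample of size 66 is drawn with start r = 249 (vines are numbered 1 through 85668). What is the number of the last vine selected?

k = 85668/66 = 1298
66th selection = r + (66−1)·k = 249 + 65×1298 = 249 + 84370 = 84619

84619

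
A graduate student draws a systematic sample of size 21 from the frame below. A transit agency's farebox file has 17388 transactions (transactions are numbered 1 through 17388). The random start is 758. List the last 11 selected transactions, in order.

k = N/n = 17388/21 = 828
11th selection = 758 + 10×828 = 9038
12th: 9038 + 828 = 9866
13th: 9866 + 828 = 10694
14th: 10694 + 828 = 11522
15th: 11522 + 828 = 12350
16th: 12350 + 828 = 13178
17th: 13178 + 828 = 14006
18th: 14006 + 828 = 14834
19th: 14834 + 828 = 15662
20th: 15662 + 828 = 16490
21st: 16490 + 828 = 17318

9038, 9866, 10694, 11522, 12350, 13178, 14006, 14834, 15662, 16490, 17318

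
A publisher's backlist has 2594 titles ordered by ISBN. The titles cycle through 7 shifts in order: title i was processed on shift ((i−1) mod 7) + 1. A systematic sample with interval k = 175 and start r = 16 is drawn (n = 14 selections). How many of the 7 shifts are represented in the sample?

1

Consecutive selections differ by k = 175, so their shift numbers differ by 175 mod 7 = 0.
gcd(175, 7) = 7, so the sample visits 7/7 = 1 distinct residues mod 7.
Start 16 is shift 2; the shifts hit are 2.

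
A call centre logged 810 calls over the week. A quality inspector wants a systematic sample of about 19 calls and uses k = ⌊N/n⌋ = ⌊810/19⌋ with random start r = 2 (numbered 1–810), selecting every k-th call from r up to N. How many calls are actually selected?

20

k = ⌊810/19⌋ = 42
Achieved size = ⌊(810 − 2)/42⌋ + 1 = ⌊808/42⌋ + 1 = 19 + 1 = 20
(last selection: 2 + 19×42 = 800 ≤ 810; next would be 842 > 810)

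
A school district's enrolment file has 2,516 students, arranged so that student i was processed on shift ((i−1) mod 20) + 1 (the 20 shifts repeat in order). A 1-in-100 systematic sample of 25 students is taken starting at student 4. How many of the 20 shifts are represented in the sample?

1

Consecutive selections differ by k = 100, so their shift numbers differ by 100 mod 20 = 0.
gcd(100, 20) = 20, so the sample visits 20/20 = 1 distinct residues mod 20.
Start 4 is shift 4; the shifts hit are 4.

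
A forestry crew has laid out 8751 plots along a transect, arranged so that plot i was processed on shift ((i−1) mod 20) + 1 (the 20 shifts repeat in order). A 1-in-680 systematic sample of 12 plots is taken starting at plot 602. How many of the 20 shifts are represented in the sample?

Consecutive selections differ by k = 680, so their shift numbers differ by 680 mod 20 = 0.
gcd(680, 20) = 20, so the sample visits 20/20 = 1 distinct residues mod 20.
Start 602 is shift 2; the shifts hit are 2.

1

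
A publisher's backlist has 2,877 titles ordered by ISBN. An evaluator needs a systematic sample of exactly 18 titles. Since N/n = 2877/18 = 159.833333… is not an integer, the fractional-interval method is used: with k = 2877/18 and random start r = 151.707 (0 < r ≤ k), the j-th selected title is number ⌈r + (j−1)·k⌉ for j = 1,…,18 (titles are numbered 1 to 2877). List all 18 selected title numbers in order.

j=1: r + 0k = 151.707 → ⌈·⌉ = 152
j=2: r + 1k = 311.540333… → ⌈·⌉ = 312
j=3: r + 2k = 471.373666… → ⌈·⌉ = 472
j=4: r + 3k = 631.207 → ⌈·⌉ = 632
j=5: r + 4k = 791.040333… → ⌈·⌉ = 792
j=6: r + 5k = 950.873666… → ⌈·⌉ = 951
j=7: r + 6k = 1110.707 → ⌈·⌉ = 1111
j=8: r + 7k = 1270.540333… → ⌈·⌉ = 1271
j=9: r + 8k = 1430.373666… → ⌈·⌉ = 1431
j=10: r + 9k = 1590.207 → ⌈·⌉ = 1591
j=11: r + 10k = 1750.040333… → ⌈·⌉ = 1751
j=12: r + 11k = 1909.873666… → ⌈·⌉ = 1910
j=13: r + 12k = 2069.707 → ⌈·⌉ = 2070
j=14: r + 13k = 2229.540333… → ⌈·⌉ = 2230
j=15: r + 14k = 2389.373666… → ⌈·⌉ = 2390
j=16: r + 15k = 2549.207 → ⌈·⌉ = 2550
j=17: r + 16k = 2709.040333… → ⌈·⌉ = 2710
j=18: r + 17k = 2868.873666… → ⌈·⌉ = 2869

152, 312, 472, 632, 792, 951, 1111, 1271, 1431, 1591, 1751, 1910, 2070, 2230, 2390, 2550, 2710, 2869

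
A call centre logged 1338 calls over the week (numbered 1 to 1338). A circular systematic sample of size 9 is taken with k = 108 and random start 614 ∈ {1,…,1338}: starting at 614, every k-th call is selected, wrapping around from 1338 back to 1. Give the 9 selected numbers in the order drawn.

614, 722, 830, 938, 1046, 1154, 1262, 32, 140

Selection 1: 614
Selection 2: 614 + 108 = 722
Selection 3: 722 + 108 = 830
Selection 4: 830 + 108 = 938
Selection 5: 938 + 108 = 1046
Selection 6: 1046 + 108 = 1154
Selection 7: 1154 + 108 = 1262
Selection 8: 1262 + 108 = 1370 → 1370 − 1338 = 32
Selection 9: 32 + 108 = 140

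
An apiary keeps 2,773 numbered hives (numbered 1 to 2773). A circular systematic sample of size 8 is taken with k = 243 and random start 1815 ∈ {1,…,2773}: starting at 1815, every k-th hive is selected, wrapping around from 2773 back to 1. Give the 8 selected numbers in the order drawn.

1815, 2058, 2301, 2544, 14, 257, 500, 743

Selection 1: 1815
Selection 2: 1815 + 243 = 2058
Selection 3: 2058 + 243 = 2301
Selection 4: 2301 + 243 = 2544
Selection 5: 2544 + 243 = 2787 → 2787 − 2773 = 14
Selection 6: 14 + 243 = 257
Selection 7: 257 + 243 = 500
Selection 8: 500 + 243 = 743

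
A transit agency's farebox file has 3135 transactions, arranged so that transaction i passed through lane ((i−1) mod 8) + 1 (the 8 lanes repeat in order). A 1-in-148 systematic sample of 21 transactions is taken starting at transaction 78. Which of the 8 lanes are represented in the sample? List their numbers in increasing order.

2, 6

Consecutive selections differ by k = 148, so their lane numbers differ by 148 mod 8 = 4.
gcd(148, 8) = 4, so the sample visits 8/4 = 2 distinct residues mod 8.
Start 78 is lane 6; the lanes hit are 2, 6.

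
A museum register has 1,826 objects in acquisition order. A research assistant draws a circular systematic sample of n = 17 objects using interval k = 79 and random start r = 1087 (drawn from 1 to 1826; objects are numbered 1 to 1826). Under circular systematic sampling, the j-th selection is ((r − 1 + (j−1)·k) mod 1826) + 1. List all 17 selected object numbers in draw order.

1087, 1166, 1245, 1324, 1403, 1482, 1561, 1640, 1719, 1798, 51, 130, 209, 288, 367, 446, 525

Selection 1: 1087
Selection 2: 1087 + 79 = 1166
Selection 3: 1166 + 79 = 1245
Selection 4: 1245 + 79 = 1324
Selection 5: 1324 + 79 = 1403
Selection 6: 1403 + 79 = 1482
Selection 7: 1482 + 79 = 1561
Selection 8: 1561 + 79 = 1640
Selection 9: 1640 + 79 = 1719
Selection 10: 1719 + 79 = 1798
Selection 11: 1798 + 79 = 1877 → 1877 − 1826 = 51
Selection 12: 51 + 79 = 130
Selection 13: 130 + 79 = 209
Selection 14: 209 + 79 = 288
Selection 15: 288 + 79 = 367
Selection 16: 367 + 79 = 446
Selection 17: 446 + 79 = 525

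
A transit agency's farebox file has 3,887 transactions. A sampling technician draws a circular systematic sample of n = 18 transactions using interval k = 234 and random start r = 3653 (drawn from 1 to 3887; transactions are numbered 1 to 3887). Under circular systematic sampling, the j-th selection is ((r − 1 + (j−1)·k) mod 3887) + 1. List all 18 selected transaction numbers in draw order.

3653, 3887, 234, 468, 702, 936, 1170, 1404, 1638, 1872, 2106, 2340, 2574, 2808, 3042, 3276, 3510, 3744

Selection 1: 3653
Selection 2: 3653 + 234 = 3887
Selection 3: 3887 + 234 = 4121 → 4121 − 3887 = 234
Selection 4: 234 + 234 = 468
Selection 5: 468 + 234 = 702
Selection 6: 702 + 234 = 936
Selection 7: 936 + 234 = 1170
Selection 8: 1170 + 234 = 1404
Selection 9: 1404 + 234 = 1638
Selection 10: 1638 + 234 = 1872
Selection 11: 1872 + 234 = 2106
Selection 12: 2106 + 234 = 2340
Selection 13: 2340 + 234 = 2574
Selection 14: 2574 + 234 = 2808
Selection 15: 2808 + 234 = 3042
Selection 16: 3042 + 234 = 3276
Selection 17: 3276 + 234 = 3510
Selection 18: 3510 + 234 = 3744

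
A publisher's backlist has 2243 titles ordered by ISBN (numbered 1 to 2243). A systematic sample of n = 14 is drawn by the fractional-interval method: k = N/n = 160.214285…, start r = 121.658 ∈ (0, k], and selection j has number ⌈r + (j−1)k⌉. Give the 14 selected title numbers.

122, 282, 443, 603, 763, 923, 1083, 1244, 1404, 1564, 1724, 1885, 2045, 2205

j=1: r + 0k = 121.658 → ⌈·⌉ = 122
j=2: r + 1k = 281.872285… → ⌈·⌉ = 282
j=3: r + 2k = 442.086571… → ⌈·⌉ = 443
j=4: r + 3k = 602.300857… → ⌈·⌉ = 603
j=5: r + 4k = 762.515142… → ⌈·⌉ = 763
j=6: r + 5k = 922.729428… → ⌈·⌉ = 923
j=7: r + 6k = 1082.943714… → ⌈·⌉ = 1083
j=8: r + 7k = 1243.158 → ⌈·⌉ = 1244
j=9: r + 8k = 1403.372285… → ⌈·⌉ = 1404
j=10: r + 9k = 1563.586571… → ⌈·⌉ = 1564
j=11: r + 10k = 1723.800857… → ⌈·⌉ = 1724
j=12: r + 11k = 1884.015142… → ⌈·⌉ = 1885
j=13: r + 12k = 2044.229428… → ⌈·⌉ = 2045
j=14: r + 13k = 2204.443714… → ⌈·⌉ = 2205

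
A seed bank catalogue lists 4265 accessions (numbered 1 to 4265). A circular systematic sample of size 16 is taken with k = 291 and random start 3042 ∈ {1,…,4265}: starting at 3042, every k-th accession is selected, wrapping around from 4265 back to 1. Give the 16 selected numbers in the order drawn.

Selection 1: 3042
Selection 2: 3042 + 291 = 3333
Selection 3: 3333 + 291 = 3624
Selection 4: 3624 + 291 = 3915
Selection 5: 3915 + 291 = 4206
Selection 6: 4206 + 291 = 4497 → 4497 − 4265 = 232
Selection 7: 232 + 291 = 523
Selection 8: 523 + 291 = 814
Selection 9: 814 + 291 = 1105
Selection 10: 1105 + 291 = 1396
Selection 11: 1396 + 291 = 1687
Selection 12: 1687 + 291 = 1978
Selection 13: 1978 + 291 = 2269
Selection 14: 2269 + 291 = 2560
Selection 15: 2560 + 291 = 2851
Selection 16: 2851 + 291 = 3142

3042, 3333, 3624, 3915, 4206, 232, 523, 814, 1105, 1396, 1687, 1978, 2269, 2560, 2851, 3142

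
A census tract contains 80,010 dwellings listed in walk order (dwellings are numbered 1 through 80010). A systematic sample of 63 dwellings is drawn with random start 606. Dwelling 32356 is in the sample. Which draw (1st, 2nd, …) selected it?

k = 80010/63 = 1270
position = (32356 − 606)/1270 + 1 = 31750/1270 + 1 = 25 + 1 = 26

26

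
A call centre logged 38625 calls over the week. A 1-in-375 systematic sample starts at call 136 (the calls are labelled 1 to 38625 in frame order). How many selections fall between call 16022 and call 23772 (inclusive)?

k = 375
First selection ≥ 16022: 136 + ⌈(16022−136)/375⌉·375 = 136 + 43×375 = 16261
Last selection ≤ 23772: 136 + ⌊(23772−136)/375⌋·375 = 136 + 63×375 = 23761
Count = 63 − 43 + 1 = 21

21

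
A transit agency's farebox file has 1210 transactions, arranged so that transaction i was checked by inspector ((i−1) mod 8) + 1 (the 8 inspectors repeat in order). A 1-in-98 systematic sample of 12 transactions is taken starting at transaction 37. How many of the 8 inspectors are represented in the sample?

4

Consecutive selections differ by k = 98, so their inspector numbers differ by 98 mod 8 = 2.
gcd(98, 8) = 2, so the sample visits 8/2 = 4 distinct residues mod 8.
Start 37 is inspector 5; the inspectors hit are 1, 3, 5, 7.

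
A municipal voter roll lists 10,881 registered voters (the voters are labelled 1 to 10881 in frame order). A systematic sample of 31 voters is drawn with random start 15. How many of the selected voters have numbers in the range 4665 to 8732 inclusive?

k = 10881/31 = 351
First selection ≥ 4665: 15 + ⌈(4665−15)/351⌉·351 = 15 + 14×351 = 4929
Last selection ≤ 8732: 15 + ⌊(8732−15)/351⌋·351 = 15 + 24×351 = 8439
Count = 24 − 14 + 1 = 11

11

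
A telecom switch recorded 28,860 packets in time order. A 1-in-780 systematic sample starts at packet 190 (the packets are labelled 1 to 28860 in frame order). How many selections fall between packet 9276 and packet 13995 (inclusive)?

k = 780
First selection ≥ 9276: 190 + ⌈(9276−190)/780⌉·780 = 190 + 12×780 = 9550
Last selection ≤ 13995: 190 + ⌊(13995−190)/780⌋·780 = 190 + 17×780 = 13450
Count = 17 − 12 + 1 = 6

6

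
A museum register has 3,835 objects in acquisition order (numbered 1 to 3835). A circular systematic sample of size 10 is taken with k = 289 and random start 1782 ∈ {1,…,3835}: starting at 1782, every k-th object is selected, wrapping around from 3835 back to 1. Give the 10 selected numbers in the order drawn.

1782, 2071, 2360, 2649, 2938, 3227, 3516, 3805, 259, 548

Selection 1: 1782
Selection 2: 1782 + 289 = 2071
Selection 3: 2071 + 289 = 2360
Selection 4: 2360 + 289 = 2649
Selection 5: 2649 + 289 = 2938
Selection 6: 2938 + 289 = 3227
Selection 7: 3227 + 289 = 3516
Selection 8: 3516 + 289 = 3805
Selection 9: 3805 + 289 = 4094 → 4094 − 3835 = 259
Selection 10: 259 + 289 = 548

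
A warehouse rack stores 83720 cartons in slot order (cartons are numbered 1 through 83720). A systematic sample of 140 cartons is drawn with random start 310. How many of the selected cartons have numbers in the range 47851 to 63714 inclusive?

k = 83720/140 = 598
First selection ≥ 47851: 310 + ⌈(47851−310)/598⌉·598 = 310 + 80×598 = 48150
Last selection ≤ 63714: 310 + ⌊(63714−310)/598⌋·598 = 310 + 106×598 = 63698
Count = 106 − 80 + 1 = 27

27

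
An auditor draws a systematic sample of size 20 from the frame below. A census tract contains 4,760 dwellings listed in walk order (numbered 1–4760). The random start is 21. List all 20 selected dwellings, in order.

21, 259, 497, 735, 973, 1211, 1449, 1687, 1925, 2163, 2401, 2639, 2877, 3115, 3353, 3591, 3829, 4067, 4305, 4543

k = N/n = 4760/20 = 238
dwelling 1: 21
dwelling 2: 21 + 238 = 259
dwelling 3: 259 + 238 = 497
dwelling 4: 497 + 238 = 735
dwelling 5: 735 + 238 = 973
dwelling 6: 973 + 238 = 1211
dwelling 7: 1211 + 238 = 1449
dwelling 8: 1449 + 238 = 1687
dwelling 9: 1687 + 238 = 1925
dwelling 10: 1925 + 238 = 2163
dwelling 11: 2163 + 238 = 2401
dwelling 12: 2401 + 238 = 2639
dwelling 13: 2639 + 238 = 2877
dwelling 14: 2877 + 238 = 3115
dwelling 15: 3115 + 238 = 3353
dwelling 16: 3353 + 238 = 3591
dwelling 17: 3591 + 238 = 3829
dwelling 18: 3829 + 238 = 4067
dwelling 19: 4067 + 238 = 4305
dwelling 20: 4305 + 238 = 4543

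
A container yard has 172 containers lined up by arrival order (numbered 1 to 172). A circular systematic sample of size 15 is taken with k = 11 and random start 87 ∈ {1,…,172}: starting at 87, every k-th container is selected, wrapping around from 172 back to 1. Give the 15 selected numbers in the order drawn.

87, 98, 109, 120, 131, 142, 153, 164, 3, 14, 25, 36, 47, 58, 69

Selection 1: 87
Selection 2: 87 + 11 = 98
Selection 3: 98 + 11 = 109
Selection 4: 109 + 11 = 120
Selection 5: 120 + 11 = 131
Selection 6: 131 + 11 = 142
Selection 7: 142 + 11 = 153
Selection 8: 153 + 11 = 164
Selection 9: 164 + 11 = 175 → 175 − 172 = 3
Selection 10: 3 + 11 = 14
Selection 11: 14 + 11 = 25
Selection 12: 25 + 11 = 36
Selection 13: 36 + 11 = 47
Selection 14: 47 + 11 = 58
Selection 15: 58 + 11 = 69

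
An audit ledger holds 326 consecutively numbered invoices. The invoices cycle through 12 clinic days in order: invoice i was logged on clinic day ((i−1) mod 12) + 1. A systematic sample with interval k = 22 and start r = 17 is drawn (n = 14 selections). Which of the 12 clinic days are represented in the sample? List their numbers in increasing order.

Consecutive selections differ by k = 22, so their clinic day numbers differ by 22 mod 12 = 10.
gcd(22, 12) = 2, so the sample visits 12/2 = 6 distinct residues mod 12.
Start 17 is clinic day 5; the clinic days hit are 1, 3, 5, 7, 9, 11.

1, 3, 5, 7, 9, 11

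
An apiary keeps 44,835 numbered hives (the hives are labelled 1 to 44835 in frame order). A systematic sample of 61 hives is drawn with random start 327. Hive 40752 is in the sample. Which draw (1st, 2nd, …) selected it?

k = 44835/61 = 735
position = (40752 − 327)/735 + 1 = 40425/735 + 1 = 55 + 1 = 56

56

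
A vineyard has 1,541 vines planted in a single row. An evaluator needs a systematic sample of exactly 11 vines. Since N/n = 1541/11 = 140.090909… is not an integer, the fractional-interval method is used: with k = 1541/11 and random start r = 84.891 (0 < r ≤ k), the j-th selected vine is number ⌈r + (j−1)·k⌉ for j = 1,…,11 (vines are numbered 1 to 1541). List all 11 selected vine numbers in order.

j=1: r + 0k = 84.891 → ⌈·⌉ = 85
j=2: r + 1k = 224.981909… → ⌈·⌉ = 225
j=3: r + 2k = 365.072818… → ⌈·⌉ = 366
j=4: r + 3k = 505.163727… → ⌈·⌉ = 506
j=5: r + 4k = 645.254636… → ⌈·⌉ = 646
j=6: r + 5k = 785.345545… → ⌈·⌉ = 786
j=7: r + 6k = 925.436454… → ⌈·⌉ = 926
j=8: r + 7k = 1065.527363… → ⌈·⌉ = 1066
j=9: r + 8k = 1205.618272… → ⌈·⌉ = 1206
j=10: r + 9k = 1345.709181… → ⌈·⌉ = 1346
j=11: r + 10k = 1485.800090… → ⌈·⌉ = 1486

85, 225, 366, 506, 646, 786, 926, 1066, 1206, 1346, 1486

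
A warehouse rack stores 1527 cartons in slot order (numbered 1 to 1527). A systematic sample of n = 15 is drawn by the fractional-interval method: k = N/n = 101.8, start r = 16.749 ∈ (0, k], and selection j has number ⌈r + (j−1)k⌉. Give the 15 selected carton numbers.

17, 119, 221, 323, 424, 526, 628, 730, 832, 933, 1035, 1137, 1239, 1341, 1442

j=1: r + 0k = 16.749 → ⌈·⌉ = 17
j=2: r + 1k = 118.549 → ⌈·⌉ = 119
j=3: r + 2k = 220.349 → ⌈·⌉ = 221
j=4: r + 3k = 322.149 → ⌈·⌉ = 323
j=5: r + 4k = 423.949 → ⌈·⌉ = 424
j=6: r + 5k = 525.749 → ⌈·⌉ = 526
j=7: r + 6k = 627.549 → ⌈·⌉ = 628
j=8: r + 7k = 729.349 → ⌈·⌉ = 730
j=9: r + 8k = 831.149 → ⌈·⌉ = 832
j=10: r + 9k = 932.949 → ⌈·⌉ = 933
j=11: r + 10k = 1034.749 → ⌈·⌉ = 1035
j=12: r + 11k = 1136.549 → ⌈·⌉ = 1137
j=13: r + 12k = 1238.349 → ⌈·⌉ = 1239
j=14: r + 13k = 1340.149 → ⌈·⌉ = 1341
j=15: r + 14k = 1441.949 → ⌈·⌉ = 1442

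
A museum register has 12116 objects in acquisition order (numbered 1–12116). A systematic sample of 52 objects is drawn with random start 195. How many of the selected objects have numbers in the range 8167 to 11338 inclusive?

k = 12116/52 = 233
First selection ≥ 8167: 195 + ⌈(8167−195)/233⌉·233 = 195 + 35×233 = 8350
Last selection ≤ 11338: 195 + ⌊(11338−195)/233⌋·233 = 195 + 47×233 = 11146
Count = 47 − 35 + 1 = 13

13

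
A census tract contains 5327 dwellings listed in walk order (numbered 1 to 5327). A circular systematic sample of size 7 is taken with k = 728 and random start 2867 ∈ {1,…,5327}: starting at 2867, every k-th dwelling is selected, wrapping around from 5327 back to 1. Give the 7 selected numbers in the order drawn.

2867, 3595, 4323, 5051, 452, 1180, 1908

Selection 1: 2867
Selection 2: 2867 + 728 = 3595
Selection 3: 3595 + 728 = 4323
Selection 4: 4323 + 728 = 5051
Selection 5: 5051 + 728 = 5779 → 5779 − 5327 = 452
Selection 6: 452 + 728 = 1180
Selection 7: 1180 + 728 = 1908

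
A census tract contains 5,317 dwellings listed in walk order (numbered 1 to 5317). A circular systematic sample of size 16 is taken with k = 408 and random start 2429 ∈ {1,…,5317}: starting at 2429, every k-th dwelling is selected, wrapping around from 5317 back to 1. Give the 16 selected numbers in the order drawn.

Selection 1: 2429
Selection 2: 2429 + 408 = 2837
Selection 3: 2837 + 408 = 3245
Selection 4: 3245 + 408 = 3653
Selection 5: 3653 + 408 = 4061
Selection 6: 4061 + 408 = 4469
Selection 7: 4469 + 408 = 4877
Selection 8: 4877 + 408 = 5285
Selection 9: 5285 + 408 = 5693 → 5693 − 5317 = 376
Selection 10: 376 + 408 = 784
Selection 11: 784 + 408 = 1192
Selection 12: 1192 + 408 = 1600
Selection 13: 1600 + 408 = 2008
Selection 14: 2008 + 408 = 2416
Selection 15: 2416 + 408 = 2824
Selection 16: 2824 + 408 = 3232

2429, 2837, 3245, 3653, 4061, 4469, 4877, 5285, 376, 784, 1192, 1600, 2008, 2416, 2824, 3232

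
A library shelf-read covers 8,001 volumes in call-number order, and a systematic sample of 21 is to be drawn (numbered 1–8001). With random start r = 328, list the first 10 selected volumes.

328, 709, 1090, 1471, 1852, 2233, 2614, 2995, 3376, 3757

k = N/n = 8001/21 = 381
volume 1: 328
volume 2: 328 + 381 = 709
volume 3: 709 + 381 = 1090
volume 4: 1090 + 381 = 1471
volume 5: 1471 + 381 = 1852
volume 6: 1852 + 381 = 2233
volume 7: 2233 + 381 = 2614
volume 8: 2614 + 381 = 2995
volume 9: 2995 + 381 = 3376
volume 10: 3376 + 381 = 3757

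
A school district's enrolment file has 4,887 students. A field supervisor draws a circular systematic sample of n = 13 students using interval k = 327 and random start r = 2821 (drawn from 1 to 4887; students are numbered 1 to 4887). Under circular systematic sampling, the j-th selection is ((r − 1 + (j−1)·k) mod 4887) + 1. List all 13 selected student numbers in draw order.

Selection 1: 2821
Selection 2: 2821 + 327 = 3148
Selection 3: 3148 + 327 = 3475
Selection 4: 3475 + 327 = 3802
Selection 5: 3802 + 327 = 4129
Selection 6: 4129 + 327 = 4456
Selection 7: 4456 + 327 = 4783
Selection 8: 4783 + 327 = 5110 → 5110 − 4887 = 223
Selection 9: 223 + 327 = 550
Selection 10: 550 + 327 = 877
Selection 11: 877 + 327 = 1204
Selection 12: 1204 + 327 = 1531
Selection 13: 1531 + 327 = 1858

2821, 3148, 3475, 3802, 4129, 4456, 4783, 223, 550, 877, 1204, 1531, 1858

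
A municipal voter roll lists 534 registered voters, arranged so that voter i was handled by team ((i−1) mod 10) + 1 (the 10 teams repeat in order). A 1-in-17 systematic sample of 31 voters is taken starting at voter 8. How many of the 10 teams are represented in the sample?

10

Consecutive selections differ by k = 17, so their team numbers differ by 17 mod 10 = 7.
gcd(17, 10) = 1, so the sample visits 10/1 = 10 distinct residues mod 10.
Start 8 is team 8; the teams hit are 1, 2, 3, 4, 5, 6, 7, 8, 9, 10.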